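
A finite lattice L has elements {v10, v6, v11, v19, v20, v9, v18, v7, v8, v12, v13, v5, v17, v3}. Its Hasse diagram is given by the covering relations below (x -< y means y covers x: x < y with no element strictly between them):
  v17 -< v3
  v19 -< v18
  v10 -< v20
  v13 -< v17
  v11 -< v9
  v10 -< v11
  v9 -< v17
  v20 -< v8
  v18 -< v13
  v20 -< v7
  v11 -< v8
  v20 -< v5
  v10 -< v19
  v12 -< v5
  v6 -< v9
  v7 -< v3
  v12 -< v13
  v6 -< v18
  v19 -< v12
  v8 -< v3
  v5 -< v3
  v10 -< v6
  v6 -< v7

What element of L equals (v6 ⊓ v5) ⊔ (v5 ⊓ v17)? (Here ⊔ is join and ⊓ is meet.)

v6 ∧ v5 = v10
v5 ∧ v17 = v12
v10 ∨ v12 = v12

v12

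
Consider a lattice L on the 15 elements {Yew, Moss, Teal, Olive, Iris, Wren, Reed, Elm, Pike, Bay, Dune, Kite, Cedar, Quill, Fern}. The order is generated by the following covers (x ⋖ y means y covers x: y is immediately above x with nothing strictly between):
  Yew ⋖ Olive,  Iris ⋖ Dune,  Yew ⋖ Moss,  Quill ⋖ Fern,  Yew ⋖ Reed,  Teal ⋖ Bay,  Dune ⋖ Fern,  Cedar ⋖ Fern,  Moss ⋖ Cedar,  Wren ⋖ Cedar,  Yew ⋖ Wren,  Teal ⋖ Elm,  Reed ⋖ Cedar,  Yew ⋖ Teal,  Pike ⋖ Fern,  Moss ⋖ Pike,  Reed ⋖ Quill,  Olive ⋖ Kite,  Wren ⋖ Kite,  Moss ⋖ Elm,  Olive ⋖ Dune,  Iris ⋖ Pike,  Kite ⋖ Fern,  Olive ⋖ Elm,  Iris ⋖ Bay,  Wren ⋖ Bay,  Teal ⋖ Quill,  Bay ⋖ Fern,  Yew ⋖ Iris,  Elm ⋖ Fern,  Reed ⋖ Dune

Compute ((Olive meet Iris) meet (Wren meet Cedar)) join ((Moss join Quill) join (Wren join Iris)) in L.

Olive ∧ Iris = Yew
Wren ∧ Cedar = Wren
Yew ∧ Wren = Yew
Moss ∨ Quill = Fern
Wren ∨ Iris = Bay
Fern ∨ Bay = Fern
Yew ∨ Fern = Fern

Fern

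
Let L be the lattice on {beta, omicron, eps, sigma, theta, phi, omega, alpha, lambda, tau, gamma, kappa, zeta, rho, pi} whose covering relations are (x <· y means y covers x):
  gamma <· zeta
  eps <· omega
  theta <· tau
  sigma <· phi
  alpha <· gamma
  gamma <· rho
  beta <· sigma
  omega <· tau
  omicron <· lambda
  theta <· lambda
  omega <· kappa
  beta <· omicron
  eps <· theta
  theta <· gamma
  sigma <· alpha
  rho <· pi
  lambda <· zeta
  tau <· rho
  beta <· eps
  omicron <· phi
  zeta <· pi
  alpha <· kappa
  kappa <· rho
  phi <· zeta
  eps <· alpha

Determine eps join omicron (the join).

lambda

Common upper bounds of {eps, omicron}: lambda, pi, zeta.
The least among these is lambda.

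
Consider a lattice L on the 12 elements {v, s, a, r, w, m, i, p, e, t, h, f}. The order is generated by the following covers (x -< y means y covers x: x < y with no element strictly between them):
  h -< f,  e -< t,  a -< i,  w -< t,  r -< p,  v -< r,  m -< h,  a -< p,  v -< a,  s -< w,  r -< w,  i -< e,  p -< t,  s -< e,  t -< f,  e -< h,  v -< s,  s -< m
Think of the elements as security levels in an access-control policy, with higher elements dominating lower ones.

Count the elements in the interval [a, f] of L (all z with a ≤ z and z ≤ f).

7

The interval [a, f] = {a, e, f, h, i, p, t}, which has 7 elements.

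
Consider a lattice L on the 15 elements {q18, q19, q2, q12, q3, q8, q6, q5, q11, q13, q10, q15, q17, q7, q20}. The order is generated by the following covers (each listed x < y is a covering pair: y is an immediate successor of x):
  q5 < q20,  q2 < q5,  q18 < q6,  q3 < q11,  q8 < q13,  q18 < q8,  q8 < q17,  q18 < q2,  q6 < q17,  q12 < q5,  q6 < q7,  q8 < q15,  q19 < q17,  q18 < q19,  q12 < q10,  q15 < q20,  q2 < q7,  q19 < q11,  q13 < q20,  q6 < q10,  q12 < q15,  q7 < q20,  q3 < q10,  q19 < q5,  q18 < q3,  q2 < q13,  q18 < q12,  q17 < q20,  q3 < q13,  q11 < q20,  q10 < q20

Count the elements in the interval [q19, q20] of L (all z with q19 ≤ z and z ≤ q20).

5

The interval [q19, q20] = {q11, q17, q19, q20, q5}, which has 5 elements.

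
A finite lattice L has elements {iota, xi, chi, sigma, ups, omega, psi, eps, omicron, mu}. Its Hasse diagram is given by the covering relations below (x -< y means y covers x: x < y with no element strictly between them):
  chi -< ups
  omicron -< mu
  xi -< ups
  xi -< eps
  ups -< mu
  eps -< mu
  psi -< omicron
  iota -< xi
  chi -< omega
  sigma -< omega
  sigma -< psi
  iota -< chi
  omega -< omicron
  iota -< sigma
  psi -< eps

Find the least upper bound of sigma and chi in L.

Common upper bounds of {sigma, chi}: mu, omega, omicron.
The least among these is omega.

omega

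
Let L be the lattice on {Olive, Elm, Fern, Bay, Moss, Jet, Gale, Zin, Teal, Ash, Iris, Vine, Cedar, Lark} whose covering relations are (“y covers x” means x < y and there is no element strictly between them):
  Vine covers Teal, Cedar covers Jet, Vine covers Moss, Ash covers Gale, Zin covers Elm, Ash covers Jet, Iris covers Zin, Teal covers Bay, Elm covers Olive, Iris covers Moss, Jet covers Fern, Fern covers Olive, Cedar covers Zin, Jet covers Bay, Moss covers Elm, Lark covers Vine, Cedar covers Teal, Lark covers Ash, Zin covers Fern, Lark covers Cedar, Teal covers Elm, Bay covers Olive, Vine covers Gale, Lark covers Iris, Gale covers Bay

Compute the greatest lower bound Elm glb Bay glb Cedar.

Olive

Common lower bounds of {Elm, Bay, Cedar}: Olive.
The greatest among these is Olive.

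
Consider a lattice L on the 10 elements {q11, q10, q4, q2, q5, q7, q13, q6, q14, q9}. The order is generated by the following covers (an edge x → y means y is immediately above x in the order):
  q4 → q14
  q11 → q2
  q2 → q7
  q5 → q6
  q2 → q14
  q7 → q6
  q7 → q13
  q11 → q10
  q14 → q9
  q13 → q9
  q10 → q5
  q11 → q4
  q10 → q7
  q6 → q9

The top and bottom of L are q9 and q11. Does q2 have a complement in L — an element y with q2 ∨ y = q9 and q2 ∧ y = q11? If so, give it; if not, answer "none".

none

For every candidate y, either q2 ∨ y ≠ q9 or q2 ∧ y ≠ q11; no complement exists.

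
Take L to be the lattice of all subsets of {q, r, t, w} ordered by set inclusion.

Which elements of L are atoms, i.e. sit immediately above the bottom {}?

The atoms are exactly the elements that cover {}: {q}, {r}, {t}, {w}.

{q}, {r}, {t}, {w}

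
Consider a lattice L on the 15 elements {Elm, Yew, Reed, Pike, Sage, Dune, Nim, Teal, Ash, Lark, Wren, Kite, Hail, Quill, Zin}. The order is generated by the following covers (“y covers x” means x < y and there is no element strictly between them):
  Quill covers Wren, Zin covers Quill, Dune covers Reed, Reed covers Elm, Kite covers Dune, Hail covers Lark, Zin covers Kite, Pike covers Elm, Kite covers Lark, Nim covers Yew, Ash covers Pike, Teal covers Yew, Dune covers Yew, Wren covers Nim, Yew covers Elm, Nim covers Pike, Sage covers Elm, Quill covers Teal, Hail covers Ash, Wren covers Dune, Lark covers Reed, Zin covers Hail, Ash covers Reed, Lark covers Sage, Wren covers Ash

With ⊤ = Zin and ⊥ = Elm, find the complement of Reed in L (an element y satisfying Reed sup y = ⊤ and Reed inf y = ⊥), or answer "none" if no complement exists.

none

For every candidate y, either Reed ∨ y ≠ Zin or Reed ∧ y ≠ Elm; no complement exists.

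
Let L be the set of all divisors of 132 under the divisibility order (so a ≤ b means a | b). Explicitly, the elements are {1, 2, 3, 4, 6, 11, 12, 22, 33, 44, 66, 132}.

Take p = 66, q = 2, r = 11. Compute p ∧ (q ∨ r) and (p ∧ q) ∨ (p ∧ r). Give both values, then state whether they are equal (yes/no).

22; 22; yes

q ∨ r = 22, so p ∧ (q ∨ r) = 66 ∧ 22 = 22.
p ∧ q = 2 and p ∧ r = 11, so (p ∧ q) ∨ (p ∧ r) = 2 ∨ 11 = 22.
Equal: yes.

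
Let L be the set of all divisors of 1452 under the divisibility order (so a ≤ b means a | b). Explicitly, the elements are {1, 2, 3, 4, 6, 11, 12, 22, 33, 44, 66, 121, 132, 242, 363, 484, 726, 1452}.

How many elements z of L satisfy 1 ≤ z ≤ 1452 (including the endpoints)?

18

The interval [1, 1452] = {1, 11, 12, 121, 132, 1452, 2, 22, 242, 3, 33, 363, 4, 44, 484, 6, 66, 726}, which has 18 elements.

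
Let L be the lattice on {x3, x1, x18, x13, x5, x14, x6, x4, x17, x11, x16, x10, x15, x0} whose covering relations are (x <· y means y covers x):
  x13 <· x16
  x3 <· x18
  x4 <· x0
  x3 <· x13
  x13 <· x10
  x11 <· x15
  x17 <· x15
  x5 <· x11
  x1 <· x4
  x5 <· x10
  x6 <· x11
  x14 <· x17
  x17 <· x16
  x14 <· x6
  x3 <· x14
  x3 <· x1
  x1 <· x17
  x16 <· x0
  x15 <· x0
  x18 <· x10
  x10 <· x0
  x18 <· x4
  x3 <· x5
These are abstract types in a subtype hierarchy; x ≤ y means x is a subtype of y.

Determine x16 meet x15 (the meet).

Common lower bounds of {x16, x15}: x1, x14, x17, x3.
The greatest among these is x17.

x17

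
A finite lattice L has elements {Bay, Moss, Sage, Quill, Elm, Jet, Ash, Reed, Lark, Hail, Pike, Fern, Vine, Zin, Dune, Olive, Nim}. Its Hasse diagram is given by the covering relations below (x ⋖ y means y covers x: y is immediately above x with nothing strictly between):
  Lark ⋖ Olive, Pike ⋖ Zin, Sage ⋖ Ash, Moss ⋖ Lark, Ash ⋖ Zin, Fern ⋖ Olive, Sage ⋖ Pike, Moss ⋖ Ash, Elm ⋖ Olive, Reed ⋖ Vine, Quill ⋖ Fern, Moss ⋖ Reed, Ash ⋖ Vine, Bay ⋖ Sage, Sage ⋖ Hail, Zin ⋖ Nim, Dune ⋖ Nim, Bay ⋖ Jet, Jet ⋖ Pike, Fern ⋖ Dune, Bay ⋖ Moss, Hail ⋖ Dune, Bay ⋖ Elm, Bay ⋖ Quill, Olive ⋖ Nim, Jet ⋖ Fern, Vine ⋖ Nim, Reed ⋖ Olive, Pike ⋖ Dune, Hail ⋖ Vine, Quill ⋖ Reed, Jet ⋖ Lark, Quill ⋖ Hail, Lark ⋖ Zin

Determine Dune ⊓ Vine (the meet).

Common lower bounds of {Dune, Vine}: Bay, Hail, Quill, Sage.
The greatest among these is Hail.

Hail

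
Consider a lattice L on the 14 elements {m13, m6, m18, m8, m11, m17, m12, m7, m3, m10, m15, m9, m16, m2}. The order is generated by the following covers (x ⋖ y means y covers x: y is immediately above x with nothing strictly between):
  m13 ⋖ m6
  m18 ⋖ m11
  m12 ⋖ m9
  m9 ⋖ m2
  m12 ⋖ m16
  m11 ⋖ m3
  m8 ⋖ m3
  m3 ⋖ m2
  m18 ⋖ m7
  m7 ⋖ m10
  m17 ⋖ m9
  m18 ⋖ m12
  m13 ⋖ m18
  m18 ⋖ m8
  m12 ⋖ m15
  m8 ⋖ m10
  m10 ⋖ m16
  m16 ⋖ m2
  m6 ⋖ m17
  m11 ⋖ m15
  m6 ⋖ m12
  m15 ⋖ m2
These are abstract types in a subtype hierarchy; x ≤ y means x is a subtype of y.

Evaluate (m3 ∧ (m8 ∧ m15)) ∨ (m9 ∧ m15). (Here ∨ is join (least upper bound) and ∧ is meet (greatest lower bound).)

m12

m8 ∧ m15 = m18
m3 ∧ m18 = m18
m9 ∧ m15 = m12
m18 ∨ m12 = m12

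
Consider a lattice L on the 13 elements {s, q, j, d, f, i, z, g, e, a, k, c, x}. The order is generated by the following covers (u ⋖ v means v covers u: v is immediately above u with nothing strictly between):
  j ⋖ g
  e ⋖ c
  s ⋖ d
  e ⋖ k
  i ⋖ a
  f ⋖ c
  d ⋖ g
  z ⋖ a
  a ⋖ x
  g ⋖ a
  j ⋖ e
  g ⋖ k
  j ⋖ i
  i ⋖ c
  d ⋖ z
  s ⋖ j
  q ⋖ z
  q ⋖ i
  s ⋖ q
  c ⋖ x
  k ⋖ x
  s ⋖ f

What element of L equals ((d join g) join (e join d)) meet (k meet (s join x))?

k

d ∨ g = g
e ∨ d = k
g ∨ k = k
s ∨ x = x
k ∧ x = k
k ∧ k = k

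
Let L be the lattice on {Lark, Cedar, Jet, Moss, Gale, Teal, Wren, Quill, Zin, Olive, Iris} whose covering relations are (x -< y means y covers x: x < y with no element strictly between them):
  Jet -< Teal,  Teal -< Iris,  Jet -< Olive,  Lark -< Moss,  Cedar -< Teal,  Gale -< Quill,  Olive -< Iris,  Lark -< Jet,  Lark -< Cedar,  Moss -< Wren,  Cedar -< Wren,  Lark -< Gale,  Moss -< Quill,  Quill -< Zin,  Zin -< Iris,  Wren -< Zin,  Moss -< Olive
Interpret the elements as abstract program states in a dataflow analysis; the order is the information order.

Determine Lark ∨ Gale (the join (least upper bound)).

Common upper bounds of {Lark, Gale}: Gale, Iris, Quill, Zin.
The least among these is Gale.

Gale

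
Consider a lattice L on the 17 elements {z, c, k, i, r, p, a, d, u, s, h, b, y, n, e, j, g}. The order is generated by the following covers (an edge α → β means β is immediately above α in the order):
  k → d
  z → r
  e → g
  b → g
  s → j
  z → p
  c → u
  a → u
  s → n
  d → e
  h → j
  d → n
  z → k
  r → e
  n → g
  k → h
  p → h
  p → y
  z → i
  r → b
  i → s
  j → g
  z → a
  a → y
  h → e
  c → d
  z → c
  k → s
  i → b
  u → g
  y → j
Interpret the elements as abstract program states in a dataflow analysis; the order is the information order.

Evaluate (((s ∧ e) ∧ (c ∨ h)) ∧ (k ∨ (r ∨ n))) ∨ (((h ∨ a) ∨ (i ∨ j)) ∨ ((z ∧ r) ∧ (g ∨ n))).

j

s ∧ e = k
c ∨ h = e
k ∧ e = k
r ∨ n = g
k ∨ g = g
k ∧ g = k
h ∨ a = j
i ∨ j = j
j ∨ j = j
z ∧ r = z
g ∨ n = g
z ∧ g = z
j ∨ z = j
k ∨ j = j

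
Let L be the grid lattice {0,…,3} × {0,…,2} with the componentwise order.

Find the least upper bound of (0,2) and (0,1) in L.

(0,2)

Common upper bounds of {(0,2), (0,1)}: (0,2), (1,2), (2,2), (3,2).
The least among these is (0,2).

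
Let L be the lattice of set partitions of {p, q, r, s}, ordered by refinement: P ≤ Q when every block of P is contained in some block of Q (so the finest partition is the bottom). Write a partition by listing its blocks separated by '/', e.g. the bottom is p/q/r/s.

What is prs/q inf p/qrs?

The meet (common refinement) of prs/q and p/qrs intersects blocks pairwise, giving p/q/rs.

p/q/rs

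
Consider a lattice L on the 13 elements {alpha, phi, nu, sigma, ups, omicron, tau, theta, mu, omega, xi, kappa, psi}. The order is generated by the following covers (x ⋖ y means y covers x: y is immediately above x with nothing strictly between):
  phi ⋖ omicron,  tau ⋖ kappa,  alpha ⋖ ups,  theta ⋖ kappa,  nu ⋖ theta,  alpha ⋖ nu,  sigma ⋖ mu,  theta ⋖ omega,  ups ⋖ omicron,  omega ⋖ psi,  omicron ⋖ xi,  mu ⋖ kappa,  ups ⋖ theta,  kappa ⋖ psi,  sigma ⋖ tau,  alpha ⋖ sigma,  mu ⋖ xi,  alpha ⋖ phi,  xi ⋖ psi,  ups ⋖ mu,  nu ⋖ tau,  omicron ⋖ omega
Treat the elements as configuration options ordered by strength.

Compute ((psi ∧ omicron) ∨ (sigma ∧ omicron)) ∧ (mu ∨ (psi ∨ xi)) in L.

psi ∧ omicron = omicron
sigma ∧ omicron = alpha
omicron ∨ alpha = omicron
psi ∨ xi = psi
mu ∨ psi = psi
omicron ∧ psi = omicron

omicron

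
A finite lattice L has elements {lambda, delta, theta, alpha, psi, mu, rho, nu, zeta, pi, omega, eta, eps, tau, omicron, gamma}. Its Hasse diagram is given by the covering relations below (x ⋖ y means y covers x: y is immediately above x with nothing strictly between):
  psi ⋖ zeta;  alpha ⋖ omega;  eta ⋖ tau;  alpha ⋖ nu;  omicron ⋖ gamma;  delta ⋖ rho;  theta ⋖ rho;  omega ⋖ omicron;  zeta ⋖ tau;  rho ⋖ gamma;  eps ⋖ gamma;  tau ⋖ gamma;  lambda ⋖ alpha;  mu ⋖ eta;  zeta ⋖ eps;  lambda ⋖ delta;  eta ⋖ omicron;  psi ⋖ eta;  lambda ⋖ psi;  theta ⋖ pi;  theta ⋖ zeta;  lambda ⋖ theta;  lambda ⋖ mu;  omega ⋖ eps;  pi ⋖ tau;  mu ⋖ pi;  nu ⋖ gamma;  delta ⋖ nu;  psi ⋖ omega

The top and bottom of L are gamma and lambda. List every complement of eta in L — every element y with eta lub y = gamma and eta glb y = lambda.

delta, nu, rho

Need y with eta ∨ y = gamma and eta ∧ y = lambda.
Checking each element gives: delta, nu, rho.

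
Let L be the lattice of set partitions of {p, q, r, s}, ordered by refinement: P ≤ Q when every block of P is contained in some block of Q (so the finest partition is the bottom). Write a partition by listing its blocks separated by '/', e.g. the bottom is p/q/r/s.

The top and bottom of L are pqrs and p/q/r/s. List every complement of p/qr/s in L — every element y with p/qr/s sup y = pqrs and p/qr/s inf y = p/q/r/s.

Need y with p/qr/s ∨ y = pqrs and p/qr/s ∧ y = p/q/r/s.
Checking each element gives: pq/rs, pqs/r, pr/qs, prs/q.

pq/rs, pqs/r, pr/qs, prs/q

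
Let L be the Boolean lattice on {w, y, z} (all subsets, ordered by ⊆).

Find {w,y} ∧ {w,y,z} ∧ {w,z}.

{w}

Under ⊆, meet is intersection: {w,y} ∩ {w,y,z} ∩ {w,z} = {w}.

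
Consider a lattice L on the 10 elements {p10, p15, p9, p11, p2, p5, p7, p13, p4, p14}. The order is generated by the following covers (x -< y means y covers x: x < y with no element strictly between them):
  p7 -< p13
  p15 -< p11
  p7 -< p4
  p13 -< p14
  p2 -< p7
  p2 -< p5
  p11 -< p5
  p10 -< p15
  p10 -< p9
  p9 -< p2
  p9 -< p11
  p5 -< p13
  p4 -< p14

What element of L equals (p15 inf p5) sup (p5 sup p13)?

p13

p15 ∧ p5 = p15
p5 ∨ p13 = p13
p15 ∨ p13 = p13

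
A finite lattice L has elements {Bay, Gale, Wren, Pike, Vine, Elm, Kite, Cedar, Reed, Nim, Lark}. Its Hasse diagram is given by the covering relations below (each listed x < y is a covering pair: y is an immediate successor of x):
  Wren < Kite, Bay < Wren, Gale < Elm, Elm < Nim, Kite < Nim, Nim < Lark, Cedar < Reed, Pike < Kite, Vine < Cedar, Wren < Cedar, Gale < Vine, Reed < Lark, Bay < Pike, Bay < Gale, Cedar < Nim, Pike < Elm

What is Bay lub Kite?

Common upper bounds of {Bay, Kite}: Kite, Lark, Nim.
The least among these is Kite.

Kite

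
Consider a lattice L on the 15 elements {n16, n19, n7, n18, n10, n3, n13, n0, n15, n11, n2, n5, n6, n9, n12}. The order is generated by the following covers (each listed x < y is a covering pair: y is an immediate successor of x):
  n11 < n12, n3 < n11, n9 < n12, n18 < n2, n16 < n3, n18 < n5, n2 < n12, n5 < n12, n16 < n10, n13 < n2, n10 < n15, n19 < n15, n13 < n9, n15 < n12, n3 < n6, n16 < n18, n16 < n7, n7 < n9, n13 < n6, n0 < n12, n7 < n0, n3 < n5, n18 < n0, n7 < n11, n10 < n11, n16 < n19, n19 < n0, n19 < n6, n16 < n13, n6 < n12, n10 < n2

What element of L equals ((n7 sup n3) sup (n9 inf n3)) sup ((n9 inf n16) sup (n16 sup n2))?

n7 ∨ n3 = n11
n9 ∧ n3 = n16
n11 ∨ n16 = n11
n9 ∧ n16 = n16
n16 ∨ n2 = n2
n16 ∨ n2 = n2
n11 ∨ n2 = n12

n12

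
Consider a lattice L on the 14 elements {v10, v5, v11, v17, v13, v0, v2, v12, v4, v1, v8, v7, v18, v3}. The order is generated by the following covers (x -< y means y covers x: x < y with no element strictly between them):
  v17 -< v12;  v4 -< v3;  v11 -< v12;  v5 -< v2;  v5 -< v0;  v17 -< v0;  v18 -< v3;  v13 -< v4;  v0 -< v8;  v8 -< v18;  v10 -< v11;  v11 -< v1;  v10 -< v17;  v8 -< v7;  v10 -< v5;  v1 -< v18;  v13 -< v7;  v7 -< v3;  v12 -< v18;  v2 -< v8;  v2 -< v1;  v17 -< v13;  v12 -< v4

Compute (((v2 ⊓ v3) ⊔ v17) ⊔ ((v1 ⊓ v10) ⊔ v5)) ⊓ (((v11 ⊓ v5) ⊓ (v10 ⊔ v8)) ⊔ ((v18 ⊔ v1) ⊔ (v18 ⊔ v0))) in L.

v8

v2 ∧ v3 = v2
v2 ∨ v17 = v8
v1 ∧ v10 = v10
v10 ∨ v5 = v5
v8 ∨ v5 = v8
v11 ∧ v5 = v10
v10 ∨ v8 = v8
v10 ∧ v8 = v10
v18 ∨ v1 = v18
v18 ∨ v0 = v18
v18 ∨ v18 = v18
v10 ∨ v18 = v18
v8 ∧ v18 = v8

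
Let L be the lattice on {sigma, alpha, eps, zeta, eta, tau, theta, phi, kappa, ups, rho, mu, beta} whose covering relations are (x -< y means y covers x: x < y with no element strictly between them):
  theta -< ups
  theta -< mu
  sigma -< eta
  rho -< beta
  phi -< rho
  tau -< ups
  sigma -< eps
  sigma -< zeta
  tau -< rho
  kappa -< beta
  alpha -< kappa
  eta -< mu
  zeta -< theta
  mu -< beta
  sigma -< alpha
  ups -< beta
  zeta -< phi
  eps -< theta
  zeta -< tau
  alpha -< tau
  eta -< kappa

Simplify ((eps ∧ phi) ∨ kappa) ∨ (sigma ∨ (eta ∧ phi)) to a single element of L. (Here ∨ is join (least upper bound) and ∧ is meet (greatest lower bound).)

eps ∧ phi = sigma
sigma ∨ kappa = kappa
eta ∧ phi = sigma
sigma ∨ sigma = sigma
kappa ∨ sigma = kappa

kappa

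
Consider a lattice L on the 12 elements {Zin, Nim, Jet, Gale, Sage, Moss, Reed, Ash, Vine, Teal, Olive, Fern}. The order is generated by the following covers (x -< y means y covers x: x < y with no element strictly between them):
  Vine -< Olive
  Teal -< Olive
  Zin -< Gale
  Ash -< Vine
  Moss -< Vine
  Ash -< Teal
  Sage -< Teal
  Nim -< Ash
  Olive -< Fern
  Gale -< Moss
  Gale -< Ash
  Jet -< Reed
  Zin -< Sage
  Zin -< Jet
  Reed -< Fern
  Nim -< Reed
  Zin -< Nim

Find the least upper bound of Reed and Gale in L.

Fern

Common upper bounds of {Reed, Gale}: Fern.
The least among these is Fern.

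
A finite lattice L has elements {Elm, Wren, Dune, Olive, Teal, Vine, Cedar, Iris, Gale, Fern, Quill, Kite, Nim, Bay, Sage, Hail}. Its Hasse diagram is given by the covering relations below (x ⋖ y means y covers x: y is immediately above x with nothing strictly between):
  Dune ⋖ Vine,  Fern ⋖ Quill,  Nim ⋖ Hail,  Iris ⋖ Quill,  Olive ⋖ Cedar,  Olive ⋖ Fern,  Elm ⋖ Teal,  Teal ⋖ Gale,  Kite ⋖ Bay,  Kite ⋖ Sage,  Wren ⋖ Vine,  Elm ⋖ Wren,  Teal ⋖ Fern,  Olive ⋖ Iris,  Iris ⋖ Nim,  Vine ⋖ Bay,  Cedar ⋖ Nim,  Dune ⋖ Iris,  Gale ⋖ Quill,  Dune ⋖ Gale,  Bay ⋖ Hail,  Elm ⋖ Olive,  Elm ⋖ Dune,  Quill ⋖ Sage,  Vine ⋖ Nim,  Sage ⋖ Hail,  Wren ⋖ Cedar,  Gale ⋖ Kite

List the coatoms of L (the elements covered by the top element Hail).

The coatoms are exactly the elements covered by Hail: Bay, Nim, Sage.

Bay, Nim, Sage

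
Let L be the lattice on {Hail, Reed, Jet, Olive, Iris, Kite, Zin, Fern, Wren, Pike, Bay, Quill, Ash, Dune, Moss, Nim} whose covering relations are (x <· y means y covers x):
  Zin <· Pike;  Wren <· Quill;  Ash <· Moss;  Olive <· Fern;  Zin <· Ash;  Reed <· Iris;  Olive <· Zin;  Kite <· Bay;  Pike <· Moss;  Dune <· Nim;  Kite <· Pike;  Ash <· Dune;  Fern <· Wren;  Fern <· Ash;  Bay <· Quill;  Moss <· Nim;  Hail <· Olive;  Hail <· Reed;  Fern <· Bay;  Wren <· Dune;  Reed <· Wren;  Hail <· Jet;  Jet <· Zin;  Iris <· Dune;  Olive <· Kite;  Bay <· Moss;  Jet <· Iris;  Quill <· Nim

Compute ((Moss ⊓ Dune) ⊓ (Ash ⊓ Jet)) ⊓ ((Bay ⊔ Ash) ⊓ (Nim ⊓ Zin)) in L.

Moss ∧ Dune = Ash
Ash ∧ Jet = Jet
Ash ∧ Jet = Jet
Bay ∨ Ash = Moss
Nim ∧ Zin = Zin
Moss ∧ Zin = Zin
Jet ∧ Zin = Jet

Jet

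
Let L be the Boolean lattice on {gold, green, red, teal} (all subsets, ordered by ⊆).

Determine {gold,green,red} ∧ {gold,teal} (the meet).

{gold}

Common lower bounds of {{gold,green,red}, {gold,teal}}: {gold}, {}.
The greatest among these is {gold}.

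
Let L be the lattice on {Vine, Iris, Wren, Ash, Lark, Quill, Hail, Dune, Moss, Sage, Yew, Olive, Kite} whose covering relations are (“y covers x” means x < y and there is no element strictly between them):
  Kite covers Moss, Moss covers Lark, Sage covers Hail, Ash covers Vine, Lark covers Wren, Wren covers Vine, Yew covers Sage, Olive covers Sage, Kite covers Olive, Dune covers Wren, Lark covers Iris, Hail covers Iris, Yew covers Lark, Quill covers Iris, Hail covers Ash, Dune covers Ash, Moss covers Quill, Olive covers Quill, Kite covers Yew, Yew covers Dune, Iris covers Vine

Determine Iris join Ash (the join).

Common upper bounds of {Iris, Ash}: Hail, Kite, Olive, Sage, Yew.
The least among these is Hail.

Hail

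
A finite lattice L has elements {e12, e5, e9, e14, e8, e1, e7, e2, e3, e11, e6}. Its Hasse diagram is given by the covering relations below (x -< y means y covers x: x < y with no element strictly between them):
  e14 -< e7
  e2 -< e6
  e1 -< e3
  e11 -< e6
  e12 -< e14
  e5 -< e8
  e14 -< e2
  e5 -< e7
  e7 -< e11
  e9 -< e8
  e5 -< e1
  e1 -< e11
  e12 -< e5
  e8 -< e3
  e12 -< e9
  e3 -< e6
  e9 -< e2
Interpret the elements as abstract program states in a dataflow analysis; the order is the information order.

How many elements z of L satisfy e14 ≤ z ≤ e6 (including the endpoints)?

The interval [e14, e6] = {e11, e14, e2, e6, e7}, which has 5 elements.

5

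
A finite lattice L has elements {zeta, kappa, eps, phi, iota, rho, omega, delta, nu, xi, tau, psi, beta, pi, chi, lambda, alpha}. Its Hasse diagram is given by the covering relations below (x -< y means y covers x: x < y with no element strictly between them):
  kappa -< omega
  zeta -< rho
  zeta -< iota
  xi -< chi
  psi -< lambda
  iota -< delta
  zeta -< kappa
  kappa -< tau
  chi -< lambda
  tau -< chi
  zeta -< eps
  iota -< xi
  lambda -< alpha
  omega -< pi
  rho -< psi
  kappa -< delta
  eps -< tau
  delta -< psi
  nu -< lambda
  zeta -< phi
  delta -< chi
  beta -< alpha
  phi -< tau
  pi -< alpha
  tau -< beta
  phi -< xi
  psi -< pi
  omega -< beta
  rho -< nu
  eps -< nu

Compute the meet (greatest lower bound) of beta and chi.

Common lower bounds of {beta, chi}: eps, kappa, phi, tau, zeta.
The greatest among these is tau.

tau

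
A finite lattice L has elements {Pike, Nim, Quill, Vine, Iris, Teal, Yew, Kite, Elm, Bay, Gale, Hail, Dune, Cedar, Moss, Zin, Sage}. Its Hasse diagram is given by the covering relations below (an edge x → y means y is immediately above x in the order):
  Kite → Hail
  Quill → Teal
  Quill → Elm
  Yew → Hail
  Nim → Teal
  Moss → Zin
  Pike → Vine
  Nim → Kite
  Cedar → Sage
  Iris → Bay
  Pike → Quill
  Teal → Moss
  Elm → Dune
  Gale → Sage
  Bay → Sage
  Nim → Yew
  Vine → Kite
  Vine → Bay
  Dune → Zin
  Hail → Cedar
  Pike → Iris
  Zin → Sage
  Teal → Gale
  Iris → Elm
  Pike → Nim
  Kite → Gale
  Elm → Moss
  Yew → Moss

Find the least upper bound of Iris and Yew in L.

Common upper bounds of {Iris, Yew}: Moss, Sage, Zin.
The least among these is Moss.

Moss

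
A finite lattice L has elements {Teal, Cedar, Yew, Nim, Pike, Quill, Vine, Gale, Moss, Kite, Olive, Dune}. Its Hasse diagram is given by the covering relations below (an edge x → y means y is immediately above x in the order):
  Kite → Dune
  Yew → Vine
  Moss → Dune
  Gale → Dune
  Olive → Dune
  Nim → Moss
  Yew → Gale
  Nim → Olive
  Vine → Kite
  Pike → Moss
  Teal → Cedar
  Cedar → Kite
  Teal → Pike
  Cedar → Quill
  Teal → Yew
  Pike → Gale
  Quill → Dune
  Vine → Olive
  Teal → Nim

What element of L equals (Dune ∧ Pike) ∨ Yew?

Dune ∧ Pike = Pike
Pike ∨ Yew = Gale

Gale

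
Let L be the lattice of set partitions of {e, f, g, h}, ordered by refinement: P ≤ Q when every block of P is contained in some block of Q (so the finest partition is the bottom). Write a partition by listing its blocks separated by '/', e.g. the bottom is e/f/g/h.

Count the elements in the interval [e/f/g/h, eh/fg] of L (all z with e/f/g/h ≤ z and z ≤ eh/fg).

4

The interval [e/f/g/h, eh/fg] = {e/f/g/h, e/fg/h, eh/f/g, eh/fg}, which has 4 elements.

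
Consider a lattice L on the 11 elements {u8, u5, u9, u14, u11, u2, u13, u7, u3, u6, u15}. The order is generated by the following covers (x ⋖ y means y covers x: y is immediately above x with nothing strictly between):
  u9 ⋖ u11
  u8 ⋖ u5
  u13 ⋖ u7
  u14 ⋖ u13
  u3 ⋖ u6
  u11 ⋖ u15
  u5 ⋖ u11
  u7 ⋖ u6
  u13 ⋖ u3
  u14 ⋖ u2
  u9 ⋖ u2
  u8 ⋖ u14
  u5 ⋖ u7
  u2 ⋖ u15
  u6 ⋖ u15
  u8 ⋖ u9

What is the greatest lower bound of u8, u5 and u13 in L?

Common lower bounds of {u8, u5, u13}: u8.
The greatest among these is u8.

u8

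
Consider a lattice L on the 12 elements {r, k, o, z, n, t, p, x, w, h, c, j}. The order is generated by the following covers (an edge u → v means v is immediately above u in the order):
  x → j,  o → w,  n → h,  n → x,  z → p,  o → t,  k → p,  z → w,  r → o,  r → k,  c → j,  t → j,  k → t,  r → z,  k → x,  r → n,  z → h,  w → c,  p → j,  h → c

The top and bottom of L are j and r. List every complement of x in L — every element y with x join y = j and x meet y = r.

Need y with x ∨ y = j and x ∧ y = r.
Checking each element gives: o, w, z.

o, w, z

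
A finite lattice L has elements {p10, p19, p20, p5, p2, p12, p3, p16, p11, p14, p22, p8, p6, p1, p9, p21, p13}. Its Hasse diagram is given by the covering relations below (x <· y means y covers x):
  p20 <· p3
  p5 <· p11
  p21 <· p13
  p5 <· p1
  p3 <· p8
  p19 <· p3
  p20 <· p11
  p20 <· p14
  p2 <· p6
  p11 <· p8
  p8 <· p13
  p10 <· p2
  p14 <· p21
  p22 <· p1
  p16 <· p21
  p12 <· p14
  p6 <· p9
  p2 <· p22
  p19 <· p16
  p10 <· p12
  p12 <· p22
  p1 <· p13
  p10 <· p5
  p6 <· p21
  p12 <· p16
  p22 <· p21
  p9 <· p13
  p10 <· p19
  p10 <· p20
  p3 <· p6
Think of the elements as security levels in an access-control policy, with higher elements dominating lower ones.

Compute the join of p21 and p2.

Common upper bounds of {p21, p2}: p13, p21.
The least among these is p21.

p21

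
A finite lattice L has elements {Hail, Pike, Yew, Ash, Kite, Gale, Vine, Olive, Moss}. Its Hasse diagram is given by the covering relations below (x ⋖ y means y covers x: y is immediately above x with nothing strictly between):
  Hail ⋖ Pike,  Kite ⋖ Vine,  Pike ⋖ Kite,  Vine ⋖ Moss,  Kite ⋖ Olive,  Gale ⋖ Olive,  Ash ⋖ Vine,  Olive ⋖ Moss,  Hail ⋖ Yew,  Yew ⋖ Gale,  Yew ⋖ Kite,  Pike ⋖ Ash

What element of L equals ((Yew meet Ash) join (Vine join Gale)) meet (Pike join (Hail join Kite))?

Kite

Yew ∧ Ash = Hail
Vine ∨ Gale = Moss
Hail ∨ Moss = Moss
Hail ∨ Kite = Kite
Pike ∨ Kite = Kite
Moss ∧ Kite = Kite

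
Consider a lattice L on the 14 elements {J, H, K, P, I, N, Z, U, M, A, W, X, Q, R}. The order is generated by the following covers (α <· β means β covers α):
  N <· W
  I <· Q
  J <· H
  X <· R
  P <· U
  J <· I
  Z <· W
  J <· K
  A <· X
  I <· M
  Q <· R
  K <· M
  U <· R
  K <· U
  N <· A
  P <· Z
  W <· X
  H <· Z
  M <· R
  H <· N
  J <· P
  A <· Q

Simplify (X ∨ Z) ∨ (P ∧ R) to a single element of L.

X ∨ Z = X
P ∧ R = P
X ∨ P = X

X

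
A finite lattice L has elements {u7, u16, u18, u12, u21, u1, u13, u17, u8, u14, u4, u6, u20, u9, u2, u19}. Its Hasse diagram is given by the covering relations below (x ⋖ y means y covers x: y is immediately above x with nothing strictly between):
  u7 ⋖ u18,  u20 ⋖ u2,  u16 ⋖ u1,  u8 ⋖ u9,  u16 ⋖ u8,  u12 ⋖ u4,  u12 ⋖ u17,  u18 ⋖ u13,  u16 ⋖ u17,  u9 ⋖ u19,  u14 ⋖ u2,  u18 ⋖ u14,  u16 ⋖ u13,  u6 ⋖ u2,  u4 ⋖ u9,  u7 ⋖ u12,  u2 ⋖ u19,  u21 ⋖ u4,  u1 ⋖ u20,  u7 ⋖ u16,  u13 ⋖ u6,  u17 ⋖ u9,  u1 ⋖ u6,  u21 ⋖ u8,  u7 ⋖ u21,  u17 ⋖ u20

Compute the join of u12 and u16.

Common upper bounds of {u12, u16}: u17, u19, u2, u20, u9.
The least among these is u17.

u17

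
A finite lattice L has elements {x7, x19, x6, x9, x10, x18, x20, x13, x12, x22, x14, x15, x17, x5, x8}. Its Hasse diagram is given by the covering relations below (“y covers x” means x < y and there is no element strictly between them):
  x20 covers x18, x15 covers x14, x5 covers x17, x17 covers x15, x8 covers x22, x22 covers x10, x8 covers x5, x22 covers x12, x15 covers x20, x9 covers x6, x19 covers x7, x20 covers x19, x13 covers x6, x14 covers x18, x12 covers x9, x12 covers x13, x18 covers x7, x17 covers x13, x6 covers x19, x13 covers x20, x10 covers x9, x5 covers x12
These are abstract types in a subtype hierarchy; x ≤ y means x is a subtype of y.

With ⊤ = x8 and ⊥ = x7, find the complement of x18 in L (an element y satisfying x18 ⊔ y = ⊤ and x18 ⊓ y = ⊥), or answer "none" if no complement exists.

none

For every candidate y, either x18 ∨ y ≠ x8 or x18 ∧ y ≠ x7; no complement exists.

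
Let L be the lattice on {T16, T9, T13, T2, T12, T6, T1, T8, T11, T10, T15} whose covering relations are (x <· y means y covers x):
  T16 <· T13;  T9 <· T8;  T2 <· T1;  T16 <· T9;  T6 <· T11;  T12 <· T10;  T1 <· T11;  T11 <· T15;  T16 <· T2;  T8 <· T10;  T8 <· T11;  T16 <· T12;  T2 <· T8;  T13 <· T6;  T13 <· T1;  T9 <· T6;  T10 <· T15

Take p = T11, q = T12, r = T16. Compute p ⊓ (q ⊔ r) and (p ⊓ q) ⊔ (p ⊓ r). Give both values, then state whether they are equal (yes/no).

T16; T16; yes

q ⊔ r = T12, so p ⊓ (q ⊔ r) = T11 ⊓ T12 = T16.
p ⊓ q = T16 and p ⊓ r = T16, so (p ⊓ q) ⊔ (p ⊓ r) = T16 ⊔ T16 = T16.
Equal: yes.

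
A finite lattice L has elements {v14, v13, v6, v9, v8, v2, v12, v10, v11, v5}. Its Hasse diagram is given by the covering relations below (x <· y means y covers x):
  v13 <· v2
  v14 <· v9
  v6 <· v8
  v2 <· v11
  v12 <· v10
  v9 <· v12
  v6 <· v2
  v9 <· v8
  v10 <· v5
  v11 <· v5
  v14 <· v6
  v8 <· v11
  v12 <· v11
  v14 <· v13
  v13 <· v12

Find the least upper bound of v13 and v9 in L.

v12

Common upper bounds of {v13, v9}: v10, v11, v12, v5.
The least among these is v12.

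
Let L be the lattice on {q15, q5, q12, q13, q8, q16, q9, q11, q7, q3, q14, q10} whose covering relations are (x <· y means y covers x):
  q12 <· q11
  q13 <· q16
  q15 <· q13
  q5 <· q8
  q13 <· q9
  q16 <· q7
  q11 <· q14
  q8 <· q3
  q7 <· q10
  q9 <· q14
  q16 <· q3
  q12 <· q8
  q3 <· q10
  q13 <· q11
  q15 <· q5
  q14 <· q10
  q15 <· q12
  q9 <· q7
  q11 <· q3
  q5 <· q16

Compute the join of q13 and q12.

q11

Common upper bounds of {q13, q12}: q10, q11, q14, q3.
The least among these is q11.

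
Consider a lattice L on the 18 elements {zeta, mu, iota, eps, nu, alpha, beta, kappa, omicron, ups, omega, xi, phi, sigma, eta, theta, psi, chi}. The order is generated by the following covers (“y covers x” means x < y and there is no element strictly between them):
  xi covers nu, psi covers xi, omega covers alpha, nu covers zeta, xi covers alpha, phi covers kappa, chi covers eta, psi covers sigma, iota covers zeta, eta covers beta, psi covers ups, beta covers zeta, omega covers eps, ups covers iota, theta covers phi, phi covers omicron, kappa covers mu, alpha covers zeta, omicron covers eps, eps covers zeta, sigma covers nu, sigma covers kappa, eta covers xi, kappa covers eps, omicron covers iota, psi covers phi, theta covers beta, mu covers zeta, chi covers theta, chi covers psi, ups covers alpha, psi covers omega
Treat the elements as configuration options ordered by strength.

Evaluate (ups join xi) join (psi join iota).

ups ∨ xi = psi
psi ∨ iota = psi
psi ∨ psi = psi

psi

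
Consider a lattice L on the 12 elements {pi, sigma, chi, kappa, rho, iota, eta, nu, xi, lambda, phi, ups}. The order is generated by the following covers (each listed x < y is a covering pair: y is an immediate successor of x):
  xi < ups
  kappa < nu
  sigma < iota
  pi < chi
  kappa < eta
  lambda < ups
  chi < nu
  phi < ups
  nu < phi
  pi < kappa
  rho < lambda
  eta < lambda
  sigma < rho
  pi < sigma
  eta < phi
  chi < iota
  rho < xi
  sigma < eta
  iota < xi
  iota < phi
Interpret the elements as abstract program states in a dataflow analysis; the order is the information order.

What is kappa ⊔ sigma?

Common upper bounds of {kappa, sigma}: eta, lambda, phi, ups.
The least among these is eta.

eta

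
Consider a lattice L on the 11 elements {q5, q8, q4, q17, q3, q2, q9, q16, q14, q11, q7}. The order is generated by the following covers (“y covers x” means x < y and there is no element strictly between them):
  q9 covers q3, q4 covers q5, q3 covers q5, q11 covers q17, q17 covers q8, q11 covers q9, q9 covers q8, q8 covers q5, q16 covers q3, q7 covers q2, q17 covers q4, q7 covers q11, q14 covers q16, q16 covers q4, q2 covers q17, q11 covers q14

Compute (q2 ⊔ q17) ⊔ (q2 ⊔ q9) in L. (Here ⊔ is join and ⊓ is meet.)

q7

q2 ∨ q17 = q2
q2 ∨ q9 = q7
q2 ∨ q7 = q7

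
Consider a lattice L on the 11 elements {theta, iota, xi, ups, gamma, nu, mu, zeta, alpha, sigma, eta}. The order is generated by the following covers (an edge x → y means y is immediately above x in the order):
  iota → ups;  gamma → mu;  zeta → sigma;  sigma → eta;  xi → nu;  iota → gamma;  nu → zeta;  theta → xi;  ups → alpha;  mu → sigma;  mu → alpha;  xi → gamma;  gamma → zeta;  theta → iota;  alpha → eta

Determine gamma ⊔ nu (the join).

Common upper bounds of {gamma, nu}: eta, sigma, zeta.
The least among these is zeta.

zeta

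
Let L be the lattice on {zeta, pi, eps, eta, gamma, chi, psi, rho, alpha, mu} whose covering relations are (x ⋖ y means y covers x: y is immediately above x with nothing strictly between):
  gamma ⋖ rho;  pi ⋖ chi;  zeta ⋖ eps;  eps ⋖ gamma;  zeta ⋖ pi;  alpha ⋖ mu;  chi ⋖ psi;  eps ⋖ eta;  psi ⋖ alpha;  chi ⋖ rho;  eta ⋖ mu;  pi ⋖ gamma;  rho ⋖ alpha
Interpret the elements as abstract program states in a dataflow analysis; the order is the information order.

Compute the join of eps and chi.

rho

Common upper bounds of {eps, chi}: alpha, mu, rho.
The least among these is rho.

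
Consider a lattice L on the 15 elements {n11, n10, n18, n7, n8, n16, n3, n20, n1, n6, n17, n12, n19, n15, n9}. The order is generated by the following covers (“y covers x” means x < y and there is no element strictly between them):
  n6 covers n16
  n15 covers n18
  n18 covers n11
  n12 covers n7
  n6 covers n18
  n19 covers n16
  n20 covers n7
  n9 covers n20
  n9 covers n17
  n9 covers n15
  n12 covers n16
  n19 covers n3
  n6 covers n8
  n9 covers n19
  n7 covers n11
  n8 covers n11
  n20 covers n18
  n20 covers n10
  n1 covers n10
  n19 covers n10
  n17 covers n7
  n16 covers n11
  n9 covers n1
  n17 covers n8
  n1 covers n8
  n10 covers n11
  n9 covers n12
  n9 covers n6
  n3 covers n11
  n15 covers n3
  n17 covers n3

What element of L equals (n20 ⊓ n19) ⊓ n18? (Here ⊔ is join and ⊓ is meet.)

n11

n20 ∧ n19 = n10
n10 ∧ n18 = n11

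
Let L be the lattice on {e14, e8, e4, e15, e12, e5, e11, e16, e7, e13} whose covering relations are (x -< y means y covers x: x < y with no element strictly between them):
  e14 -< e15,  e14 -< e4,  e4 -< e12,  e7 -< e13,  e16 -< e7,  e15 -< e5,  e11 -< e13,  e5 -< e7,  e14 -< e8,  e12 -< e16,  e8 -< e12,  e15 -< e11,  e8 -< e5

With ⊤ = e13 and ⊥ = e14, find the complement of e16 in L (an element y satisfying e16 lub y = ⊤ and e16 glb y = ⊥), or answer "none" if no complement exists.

e11

Need y with e16 ∨ y = e13 and e16 ∧ y = e14.
Checking each element gives: e11.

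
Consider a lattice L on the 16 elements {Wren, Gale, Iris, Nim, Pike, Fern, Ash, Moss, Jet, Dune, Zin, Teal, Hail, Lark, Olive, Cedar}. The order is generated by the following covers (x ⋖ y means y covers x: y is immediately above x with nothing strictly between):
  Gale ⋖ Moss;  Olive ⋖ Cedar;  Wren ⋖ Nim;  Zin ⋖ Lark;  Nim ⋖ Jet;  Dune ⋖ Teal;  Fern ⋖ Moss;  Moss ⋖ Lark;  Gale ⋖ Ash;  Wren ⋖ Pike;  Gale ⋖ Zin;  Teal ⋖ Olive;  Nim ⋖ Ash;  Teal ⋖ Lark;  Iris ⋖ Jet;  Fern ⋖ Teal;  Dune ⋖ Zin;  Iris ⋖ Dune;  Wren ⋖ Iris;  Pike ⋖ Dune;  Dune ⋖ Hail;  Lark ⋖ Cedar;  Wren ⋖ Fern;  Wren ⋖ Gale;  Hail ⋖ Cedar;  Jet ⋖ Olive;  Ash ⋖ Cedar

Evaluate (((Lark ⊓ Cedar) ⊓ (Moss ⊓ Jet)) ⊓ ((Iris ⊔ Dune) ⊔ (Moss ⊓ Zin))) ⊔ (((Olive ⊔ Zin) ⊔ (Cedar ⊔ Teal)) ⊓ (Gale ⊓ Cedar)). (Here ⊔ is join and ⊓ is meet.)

Gale

Lark ∧ Cedar = Lark
Moss ∧ Jet = Wren
Lark ∧ Wren = Wren
Iris ∨ Dune = Dune
Moss ∧ Zin = Gale
Dune ∨ Gale = Zin
Wren ∧ Zin = Wren
Olive ∨ Zin = Cedar
Cedar ∨ Teal = Cedar
Cedar ∨ Cedar = Cedar
Gale ∧ Cedar = Gale
Cedar ∧ Gale = Gale
Wren ∨ Gale = Gale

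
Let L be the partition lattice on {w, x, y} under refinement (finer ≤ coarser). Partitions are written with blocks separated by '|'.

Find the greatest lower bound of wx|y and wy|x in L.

w|x|y

The meet (common refinement) of wx|y and wy|x intersects blocks pairwise, giving w|x|y.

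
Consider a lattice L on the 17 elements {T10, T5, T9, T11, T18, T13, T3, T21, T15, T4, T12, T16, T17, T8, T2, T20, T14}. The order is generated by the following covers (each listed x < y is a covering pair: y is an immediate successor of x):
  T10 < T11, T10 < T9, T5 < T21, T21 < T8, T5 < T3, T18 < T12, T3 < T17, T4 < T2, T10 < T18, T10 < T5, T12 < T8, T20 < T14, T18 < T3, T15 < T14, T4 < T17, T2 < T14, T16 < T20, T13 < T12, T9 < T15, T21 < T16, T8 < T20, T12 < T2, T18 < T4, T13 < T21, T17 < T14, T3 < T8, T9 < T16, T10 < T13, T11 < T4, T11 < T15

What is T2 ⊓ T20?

Common lower bounds of {T2, T20}: T10, T12, T13, T18.
The greatest among these is T12.

T12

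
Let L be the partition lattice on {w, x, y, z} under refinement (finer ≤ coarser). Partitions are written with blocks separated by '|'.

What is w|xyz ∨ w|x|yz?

The join of w|xyz and w|x|yz merges any blocks that overlap across the partitions, giving w|xyz.

w|xyz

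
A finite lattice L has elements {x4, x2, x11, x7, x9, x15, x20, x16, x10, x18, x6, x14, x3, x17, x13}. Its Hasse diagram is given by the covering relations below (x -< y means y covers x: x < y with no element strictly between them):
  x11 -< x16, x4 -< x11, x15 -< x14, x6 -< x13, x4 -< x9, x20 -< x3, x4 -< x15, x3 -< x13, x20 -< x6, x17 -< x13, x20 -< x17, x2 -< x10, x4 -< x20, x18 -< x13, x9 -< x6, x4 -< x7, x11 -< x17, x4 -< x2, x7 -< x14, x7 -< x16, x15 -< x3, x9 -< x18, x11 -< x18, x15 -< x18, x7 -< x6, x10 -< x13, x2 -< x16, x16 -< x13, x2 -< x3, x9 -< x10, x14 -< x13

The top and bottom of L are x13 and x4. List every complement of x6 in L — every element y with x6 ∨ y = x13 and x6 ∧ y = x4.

x11, x15, x2

Need y with x6 ∨ y = x13 and x6 ∧ y = x4.
Checking each element gives: x11, x15, x2.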